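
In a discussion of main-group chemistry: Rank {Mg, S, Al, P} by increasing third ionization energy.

The third ionization energy removes an electron from the +2 ion. For each element: Mg²⁺ is the bare [Ne] core; S²⁺ still has 4 valence electrons; Al²⁺ still has 1 valence electron; P²⁺ still has 3 valence electrons.
Breaking into a closed-shell core is much more expensive than removing a leftover valence electron — Mg has the largest IE_3 here.
Valence configurations: S²⁺ [Ne]3s²3p², Al²⁺ [Ne]3s¹, P²⁺ [Ne]3s²3p¹.
Approximate IE_3 values (kJ/mol): Mg 7733, S 3357, Al 2745, P 2914.
Putting it together, IE_3: Al < P < S < Mg.

Al, P, S, Mg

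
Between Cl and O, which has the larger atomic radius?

O is in period 2, group 16; Cl is in period 3, group 17.
Moving right in a period, electrons are added to the same shell under a stronger nuclear pull, so atoms get smaller; moving down, a new shell is opened and atoms get larger.
These sit on a diagonal, where the across-period and down-group effects partly cancel.
Cl > O: period and group pull opposite ways; the down-group shift dominates (99 vs 63 pm).
For reference (pm): O 63, Cl 99.
So Cl has the larger atomic radius (Cl > O).

Cl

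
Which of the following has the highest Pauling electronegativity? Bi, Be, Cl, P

Be is in period 2, group 2; P is in period 3, group 15; Cl is in period 3, group 17; Bi is in period 6, group 15.
EN rises left→right (higher Z_eff, smaller atoms) and falls top→bottom (larger, more shielded atoms).
These span different periods and groups, so the two trends combine.
Bi > Be: period and group pull opposite ways; the across-period shift dominates (2.02 vs 1.57).
P > Bi: they share group 15; the group trend gives P the larger value.
Cl > P: both are in period 3; the period trend gives Cl the larger value.
Tabulated electronegativity (Pauling): Be 1.57, P 2.19, Cl 3.16, Bi 2.02.
The highest Pauling electronegativity among these belongs to Cl.

Cl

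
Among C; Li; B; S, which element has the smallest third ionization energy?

S

The third ionization energy removes an electron from the +2 ion. For each element: C²⁺ still has 2 valence electrons; Li²⁺ is already 1 electron into the core; B²⁺ still has 1 valence electron; S²⁺ still has 4 valence electrons.
Core electrons are held far more tightly than valence electrons, so Li tops the IE_3 order.
Valence configurations: C²⁺ [He]2s², B²⁺ [He]2s¹, S²⁺ [Ne]3s²3p².
Tabulated IE_3 (kJ/mol): C 4620, Li 11815, B 3660, S 3357.
So the third ionization energies run S < B < C < Li.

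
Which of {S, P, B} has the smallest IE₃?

P

Consider each +2 ion: S²⁺ still has 4 valence electrons; P²⁺ still has 3 valence electrons; B²⁺ still has 1 valence electron.
All are still removing valence electrons, so compare the +2 ions as you would atoms: IE_3 generally rises across a period (higher Z_eff) and falls down a group (larger shell), subject to the usual subshell exceptions.
Valence configurations: S²⁺ [Ne]3s²3p², P²⁺ [Ne]3s²3p¹, B²⁺ [He]2s¹.
Tabulated IE_3 (kJ/mol): S 3357, P 2914, B 3660.
Overall IE_3 order: P < S < B.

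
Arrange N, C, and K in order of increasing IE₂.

C < N < K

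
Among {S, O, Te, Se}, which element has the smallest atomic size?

O

O is in period 2, group 16; S is in period 3, group 16; Se is in period 4, group 16; Te is in period 5, group 16.
Radius decreases left→right (rising Z_eff, same n) and increases top→bottom (higher n).
All are in group 16, so atomic radius increases down the group.
The smallest atomic size among these belongs to O.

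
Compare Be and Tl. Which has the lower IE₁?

Be is in period 2, group 2; Tl is in period 6, group 13.
Across a period the outer electron is held more tightly (higher IE₁); down a group it sits in a higher shell, more shielded, and comes off more easily.
Neither a single period nor a single group — weigh both effects.
Be > Tl: the two effects oppose for this pair; the down-group effect wins (900 vs 589 kJ/mol).
Approximate values (kJ/mol): Be 900, Tl 589.
So Tl has the lower IE₁ (Tl < Be).

Tl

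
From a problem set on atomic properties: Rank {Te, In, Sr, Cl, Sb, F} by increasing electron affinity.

Sr, In, Sb, Te, F, Cl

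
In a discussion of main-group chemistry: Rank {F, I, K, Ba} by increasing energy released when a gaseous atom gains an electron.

F is in period 2, group 17; K is in period 4, group 1; I is in period 5, group 17; Ba is in period 6, group 2.
Atoms with high Z_eff and room in the valence shell (especially the halogens) have the most exothermic electron affinities.
Neither a single period nor a single group — weigh both effects.
K > Ba: period and group pull opposite ways; the down-group shift dominates (48 vs 14 kJ/mol).
I > K: the two effects oppose for this pair; the across-period effect wins (295 vs 48 kJ/mol).
F > I: they share group 17; the group trend gives F the larger value.
For reference (kJ/mol): F 328, K 48, I 295, Ba 14.
So from lowest to highest: Ba < K < I < F.

Ba < K < I < F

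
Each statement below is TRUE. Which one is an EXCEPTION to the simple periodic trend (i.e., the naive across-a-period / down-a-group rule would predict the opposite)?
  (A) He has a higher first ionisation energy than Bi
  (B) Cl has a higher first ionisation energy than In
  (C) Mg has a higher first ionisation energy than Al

The general trend: first ionisation energy increases across a period and decreases down a group.
(A) He (period 1, group 18) vs Bi (period 6, group 15): the stated order agrees with the simple trend.
(B) Cl (period 3, group 17) vs In (period 5, group 13): the stated order agrees with the simple trend.
(C) Mg (period 3, group 2) vs Al (period 3, group 13): the stated order contradicts the simple trend.
The exception is (C): Al's single 3p electron is easier to remove than one from Mg's filled 3s².

(C)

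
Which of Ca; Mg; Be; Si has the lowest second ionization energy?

Ca

The second ionization energy removes an electron from the +1 ion. For each element: Ca⁺ still has 1 valence electron; Mg⁺ still has 1 valence electron; Be⁺ still has 1 valence electron; Si⁺ still has 3 valence electrons.
All are still removing valence electrons, so compare the +1 ions as you would atoms: IE_2 generally rises across a period (higher Z_eff) and falls down a group (larger shell), subject to the usual subshell exceptions.
Valence configurations: Ca⁺ [Ar]4s¹, Mg⁺ [Ne]3s¹, Be⁺ [He]2s¹, Si⁺ [Ne]3s²3p¹.
The numbers (kJ/mol): Ca 1145, Mg 1451, Be 1757, Si 1577.
Overall IE_2 order: Ca < Mg < Si < Be.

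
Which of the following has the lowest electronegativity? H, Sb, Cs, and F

H is in period 1, group 1; F is in period 2, group 17; Sb is in period 5, group 15; Cs is in period 6, group 1.
EN rises left→right (higher Z_eff, smaller atoms) and falls top→bottom (larger, more shielded atoms).
Neither a single period nor a single group — weigh both effects.
Sb > Cs: relative to Cs, both the across-period and down-group shifts push Sb's electronegativity up.
H > Sb: period and group pull opposite ways; the down-group shift dominates (2.20 vs 2.05).
F > H: period and group pull opposite ways; the across-period shift dominates (3.98 vs 2.20).
Approximate values (Pauling): H 2.20, F 3.98, Sb 2.05, Cs 0.79.
The lowest electronegativity among these belongs to Cs.

Cs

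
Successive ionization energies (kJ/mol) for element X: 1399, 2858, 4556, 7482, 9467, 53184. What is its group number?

Look for the largest jump between consecutive ionization energies: IE6/IE5 ≈ 5.6, far larger than any earlier ratio.
That jump marks the point where a core electron is being removed. So the atom has 5 valence electrons.
A main-group element with 5 valence electrons is in group 15.

Group 15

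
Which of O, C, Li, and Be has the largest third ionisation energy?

Be

Consider each +2 ion: O²⁺ still has 4 valence electrons; C²⁺ still has 2 valence electrons; Li²⁺ is already 1 electron into the core; Be²⁺ is the bare [He] core.
Pulling an electron out of a noble-gas core costs far more than removing a remaining valence electron, so Li and Be sit at the high end of IE_3.
Valence configurations: O²⁺ [He]2s²2p², C²⁺ [He]2s².
Tabulated IE_3 (kJ/mol): O 5300, C 4620, Li 11815, Be 14849.
Putting it together, IE_3: C < O < Li < Be.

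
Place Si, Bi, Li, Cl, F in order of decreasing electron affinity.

Adding an electron releases more energy for atoms nearer the top right (short of the noble gases).
Here both period and group differ, so the two effects have to be weighed against each other.
Bi > Li: period and group pull opposite ways; the across-period shift dominates (91 vs 60 kJ/mol).
Si > Bi: the two effects oppose for this pair; the down-group effect wins (134 vs 91 kJ/mol).
F > Si: both effects reinforce here, so F is clearly the higher of the two.
Cl > F: this pair runs against the simple trend — see the exception note.
Note the exception: Cl has a higher electron affinity than F, contrary to the simple trend — F's small 2p subshell makes the incoming electron feel strong e⁻–e⁻ repulsion, so Cl actually releases more energy on gaining an electron.
Approximate values (kJ/mol): Li 60, F 328, Si 134, Cl 349, Bi 91.
So from highest to lowest: Cl > F > Si > Bi > Li.

Cl > F > Si > Bi > Li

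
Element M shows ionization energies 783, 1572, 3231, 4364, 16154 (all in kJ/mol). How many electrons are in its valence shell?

4

Look for the largest jump between consecutive ionization energies: IE5/IE4 ≈ 3.7, far larger than any earlier ratio.
That jump marks the point where a core electron is being removed. So the atom has 4 valence electrons.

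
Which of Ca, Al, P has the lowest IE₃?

Al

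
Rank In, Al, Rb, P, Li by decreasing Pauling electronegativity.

P > In > Al > Li > Rb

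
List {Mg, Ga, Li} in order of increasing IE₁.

Li, Ga, Mg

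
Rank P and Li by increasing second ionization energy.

IE_2 is the cost of taking one more electron from the +1 cation: P⁺ still has 4 valence electrons; Li⁺ is the bare [He] core.
Core electrons are held far more tightly than valence electrons, so Li tops the IE_2 order.
Tabulated IE_2 (kJ/mol): P 1907, Li 7298.
Hence IE_2: P < Li.

P < Li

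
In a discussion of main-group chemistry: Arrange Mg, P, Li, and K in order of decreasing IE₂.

Li, K, P, Mg

The second ionization energy removes an electron from the +1 ion. For each element: Mg⁺ still has 1 valence electron; P⁺ still has 4 valence electrons; Li⁺ is the bare [He] core; K⁺ is the bare [Ar] core.
Breaking into a closed-shell core is much more expensive than removing a leftover valence electron — K and Li have the largest IE_2 here.
Valence configurations: Mg⁺ [Ne]3s¹, P⁺ [Ne]3s²3p².
Approximate IE_2 values (kJ/mol): Mg 1451, P 1907, Li 7298, K 3052.
So the second ionization energies run Mg < P < K < Li.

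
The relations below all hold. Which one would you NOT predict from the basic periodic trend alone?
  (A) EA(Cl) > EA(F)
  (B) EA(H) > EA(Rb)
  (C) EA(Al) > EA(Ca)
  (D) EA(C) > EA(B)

The general trend: electron affinity increases across a period and decreases down a group.
(A) Cl (period 3, group 17) vs F (period 2, group 17): the stated order contradicts the simple trend.
(B) H (period 1, group 1) vs Rb (period 5, group 1): the stated order agrees with the simple trend.
(C) Al (period 3, group 13) vs Ca (period 4, group 2): the stated order agrees with the simple trend.
(D) C (period 2, group 14) vs B (period 2, group 13): the stated order agrees with the simple trend.
The exception is (A): F's small 2p subshell makes the incoming electron feel strong e⁻–e⁻ repulsion, so Cl actually releases more energy on gaining an electron.

(A)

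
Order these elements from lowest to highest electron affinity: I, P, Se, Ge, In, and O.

In < P < Ge < O < Se < I

O is in period 2, group 16; P is in period 3, group 15; Ge is in period 4, group 14; Se is in period 4, group 16; In is in period 5, group 13; I is in period 5, group 17.
Electron affinity generally becomes more exothermic across a period toward the halogens and less exothermic down a group.
Here both period and group differ, so the two effects have to be weighed against each other.
P > In: both effects reinforce here, so P is clearly the higher of the two.
Ge > P: this pair runs against the simple trend — see the exception note.
O > Ge: relative to Ge, both the across-period and down-group shifts push O's electron affinity up.
Se > O: this pair runs against the simple trend — see the exception note.
I > Se: the two effects oppose for this pair; the across-period effect wins (295 vs 195 kJ/mol).
Note the exception: Ge has a higher electron affinity than P, contrary to the simple trend — adding an electron to P's half-filled np³ subshell costs electron-pairing energy.
Note the exception: Se has a higher electron affinity than O, contrary to the simple trend — O's compact 2p subshell gives strong electron–electron repulsion on the added electron.
Approximate values (kJ/mol): O 141, P 72, Ge 119, Se 195, In 29, I 295.
So from lowest to highest: In < P < Ge < O < Se < I.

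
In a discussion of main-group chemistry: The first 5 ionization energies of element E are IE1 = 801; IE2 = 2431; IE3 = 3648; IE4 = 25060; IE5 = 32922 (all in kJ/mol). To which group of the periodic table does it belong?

Group 13

Look for the largest jump between consecutive ionization energies: IE4/IE3 ≈ 6.9, far larger than any earlier ratio.
That jump marks the point where a core electron is being removed. So the atom has 3 valence electrons.
A main-group element with 3 valence electrons is in group 13.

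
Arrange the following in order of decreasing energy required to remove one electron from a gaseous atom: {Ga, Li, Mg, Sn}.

Mg > Sn > Ga > Li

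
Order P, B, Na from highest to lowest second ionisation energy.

Na > B > P

IE_2 is the cost of taking one more electron from the +1 cation: P⁺ still has 4 valence electrons; B⁺ still has 2 valence electrons; Na⁺ is the bare [Ne] core.
Breaking into a closed-shell core is much more expensive than removing a leftover valence electron — Na has the largest IE_2 here.
Valence configurations: P⁺ [Ne]3s²3p², B⁺ [He]2s².
The numbers (kJ/mol): P 1907, B 2427, Na 4562.
Overall IE_2 order: P < B < Na.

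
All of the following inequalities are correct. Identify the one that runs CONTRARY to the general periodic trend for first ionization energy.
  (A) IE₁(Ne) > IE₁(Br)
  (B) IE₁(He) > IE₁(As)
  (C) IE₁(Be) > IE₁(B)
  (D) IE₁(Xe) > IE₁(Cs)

The general trend: first ionization energy increases across a period and decreases down a group.
(A) Ne (period 2, group 18) vs Br (period 4, group 17): the stated order agrees with the simple trend.
(B) He (period 1, group 18) vs As (period 4, group 15): the stated order agrees with the simple trend.
(C) Be (period 2, group 2) vs B (period 2, group 13): the stated order contradicts the simple trend.
(D) Xe (period 5, group 18) vs Cs (period 6, group 1): the stated order agrees with the simple trend.
The exception is (C): removing B's lone 2p electron is easier than breaking Be's filled 2s².

(C)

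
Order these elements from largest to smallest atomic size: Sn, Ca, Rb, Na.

Rb > Ca > Na > Sn

Radius decreases left→right (rising Z_eff, same n) and increases top→bottom (higher n).
These span different periods and groups, so the two trends combine.
Na > Sn: the two effects oppose for this pair; the across-period effect wins (155 vs 140 pm).
Ca > Na: the two effects oppose for this pair; the down-group effect wins (171 vs 155 pm).
Rb > Ca: both effects reinforce here, so Rb is clearly the larger of the two.
Tabulated atomic radius (pm): Na 155, Ca 171, Rb 210, Sn 140.
So from largest to smallest: Rb > Ca > Na > Sn.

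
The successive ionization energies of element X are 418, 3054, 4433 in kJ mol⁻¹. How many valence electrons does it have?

Look for the largest jump between consecutive ionization energies: IE2/IE1 ≈ 7.3, far larger than any earlier ratio.
That jump marks the point where a core electron is being removed. So the atom has 1 valence electron.

1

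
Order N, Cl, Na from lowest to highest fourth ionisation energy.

Cl < N < Na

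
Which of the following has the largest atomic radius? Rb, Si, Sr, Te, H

Rb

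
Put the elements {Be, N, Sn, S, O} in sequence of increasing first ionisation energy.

Sn < Be < S < O < N

Be is in period 2, group 2; N is in period 2, group 15; O is in period 2, group 16; S is in period 3, group 16; Sn is in period 5, group 14.
First ionization energy rises across a period (greater Z_eff holds electrons more tightly) and falls down a group (valence electrons are farther from the nucleus).
Here both period and group differ, so the two effects have to be weighed against each other.
Be > Sn: period and group pull opposite ways; the down-group shift dominates (900 vs 709 kJ/mol).
S > Be: period and group pull opposite ways; the across-period shift dominates (1000 vs 900 kJ/mol).
O > S: O sits above S in group 16, so the down-group effect alone puts O higher.
N > O: this pair runs against the simple trend — see the exception note.
Note the exception: N has a higher first ionization energy than O, contrary to the simple trend — pairing an electron in O's 2p⁴ costs repulsion energy, so O ionizes more easily than half-filled N (2p³).
Approximate values (kJ/mol): Be 900, N 1402, O 1314, S 1000, Sn 709.
So from lowest to highest: Sn < Be < S < O < N.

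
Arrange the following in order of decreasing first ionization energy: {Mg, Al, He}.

He, Mg, Al

He is in period 1, group 18; Mg is in period 3, group 2; Al is in period 3, group 13.
First ionization energy rises across a period (greater Z_eff holds electrons more tightly) and falls down a group (valence electrons are farther from the nucleus).
Neither a single period nor a single group — weigh both effects.
Mg > Al: this pair runs against the simple trend — see the exception note.
He > Mg: both effects reinforce here, so He is clearly the higher of the two.
Note the exception: Mg has a higher first ionization energy than Al, contrary to the simple trend — Al's single 3p electron is easier to remove than one from Mg's filled 3s².
Tabulated first ionization energy (kJ/mol): He 2372, Mg 738, Al 578.
So from highest to lowest: He > Mg > Al.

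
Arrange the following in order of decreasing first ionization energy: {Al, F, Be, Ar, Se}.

Be is in period 2, group 2; F is in period 2, group 17; Al is in period 3, group 13; Ar is in period 3, group 18; Se is in period 4, group 16.
IE₁ increases left→right with effective nuclear charge and decreases top→bottom as the valence shell moves farther out.
Neither a single period nor a single group — weigh both effects.
Be > Al: period and group pull opposite ways; the down-group shift dominates (900 vs 578 kJ/mol).
Se > Be: the two effects oppose for this pair; the across-period effect wins (941 vs 900 kJ/mol).
Ar > Se: relative to Se, both the across-period and down-group shifts push Ar's first ionization energy up.
F > Ar: period and group pull opposite ways; the down-group shift dominates (1681 vs 1521 kJ/mol).
For reference (kJ/mol): Be 900, F 1681, Al 578, Ar 1521, Se 941.
So from highest to lowest: F > Ar > Se > Be > Al.

F > Ar > Se > Be > Al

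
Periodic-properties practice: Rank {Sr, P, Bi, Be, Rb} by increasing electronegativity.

Be is in period 2, group 2; P is in period 3, group 15; Rb is in period 5, group 1; Sr is in period 5, group 2; Bi is in period 6, group 15.
EN rises left→right (higher Z_eff, smaller atoms) and falls top→bottom (larger, more shielded atoms).
These span different periods and groups, so the two trends combine.
Sr > Rb: both are in period 5; the period trend gives Sr the larger value.
Be > Sr: they share group 2; the group trend gives Be the larger value.
Bi > Be: period and group pull opposite ways; the across-period shift dominates (2.02 vs 1.57).
P > Bi: they share group 15; the group trend gives P the larger value.
For reference (Pauling): Be 1.57, P 2.19, Rb 0.82, Sr 0.95, Bi 2.02.
So from lowest to highest: Rb < Sr < Be < Bi < P.

Rb < Sr < Be < Bi < P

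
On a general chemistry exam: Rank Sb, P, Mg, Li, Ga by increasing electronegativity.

Li, Mg, Ga, Sb, P

Li is in period 2, group 1; Mg is in period 3, group 2; P is in period 3, group 15; Ga is in period 4, group 13; Sb is in period 5, group 15.
EN rises left→right (higher Z_eff, smaller atoms) and falls top→bottom (larger, more shielded atoms).
Neither a single period nor a single group — weigh both effects.
Mg > Li: period and group pull opposite ways; the across-period shift dominates (1.31 vs 0.98).
Ga > Mg: period and group pull opposite ways; the across-period shift dominates (1.81 vs 1.31).
Sb > Ga: the two effects oppose for this pair; the across-period effect wins (2.05 vs 1.81).
P > Sb: they share group 15; the group trend gives P the larger value.
Tabulated electronegativity (Pauling): Li 0.98, Mg 1.31, P 2.19, Ga 1.81, Sb 2.05.
So from lowest to highest: Li < Mg < Ga < Sb < P.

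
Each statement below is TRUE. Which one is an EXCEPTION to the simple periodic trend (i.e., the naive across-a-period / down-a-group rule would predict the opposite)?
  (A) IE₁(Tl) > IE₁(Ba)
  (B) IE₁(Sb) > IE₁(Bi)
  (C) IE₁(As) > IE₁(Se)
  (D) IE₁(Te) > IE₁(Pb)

(C)

The general trend: IE₁ increases across a period and decreases down a group.
(A) Tl (period 6, group 13) vs Ba (period 6, group 2): the stated order agrees with the simple trend.
(B) Sb (period 5, group 15) vs Bi (period 6, group 15): the stated order agrees with the simple trend.
(C) As (period 4, group 15) vs Se (period 4, group 16): the stated order contradicts the simple trend.
(D) Te (period 5, group 16) vs Pb (period 6, group 14): the stated order agrees with the simple trend.
The exception is (C): Se (4p⁴) ionizes more easily than half-filled As (4p³).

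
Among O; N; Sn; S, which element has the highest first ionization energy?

N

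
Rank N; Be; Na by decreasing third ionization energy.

Be > Na > N

After 2 electrons have been removed, what remains? N²⁺ still has 3 valence electrons; Be²⁺ is the bare [He] core; Na²⁺ is already 1 electron into the core.
Breaking into a closed-shell core is much more expensive than removing a leftover valence electron — Na and Be have the largest IE_3 here.
Approximate IE_3 values (kJ/mol): N 4578, Be 14849, Na 6910.
So the third ionization energies run N < Na < Be.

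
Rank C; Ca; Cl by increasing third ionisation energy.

Cl < C < Ca

Consider each +2 ion: C²⁺ still has 2 valence electrons; Ca²⁺ is the bare [Ar] core; Cl²⁺ still has 5 valence electrons.
Breaking into a closed-shell core is much more expensive than removing a leftover valence electron — Ca has the largest IE_3 here.
Valence configurations: C²⁺ [He]2s², Cl²⁺ [Ne]3s²3p³.
Tabulated IE_3 (kJ/mol): C 4620, Ca 4912, Cl 3822.
Hence IE_3: Cl < C < Ca.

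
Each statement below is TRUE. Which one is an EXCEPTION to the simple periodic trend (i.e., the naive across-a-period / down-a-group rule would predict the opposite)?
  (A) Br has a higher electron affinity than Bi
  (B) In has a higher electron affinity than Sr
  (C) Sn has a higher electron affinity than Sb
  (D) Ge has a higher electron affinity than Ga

(C)

The general trend: electron affinity increases across a period and decreases down a group.
(A) Br (period 4, group 17) vs Bi (period 6, group 15): the stated order agrees with the simple trend.
(B) In (period 5, group 13) vs Sr (period 5, group 2): the stated order agrees with the simple trend.
(C) Sn (period 5, group 14) vs Sb (period 5, group 15): the stated order contradicts the simple trend.
(D) Ge (period 4, group 14) vs Ga (period 4, group 13): the stated order agrees with the simple trend.
The exception is (C): adding an electron to Sb's half-filled 5p³ is unfavourable, so Sn has the more exothermic EA.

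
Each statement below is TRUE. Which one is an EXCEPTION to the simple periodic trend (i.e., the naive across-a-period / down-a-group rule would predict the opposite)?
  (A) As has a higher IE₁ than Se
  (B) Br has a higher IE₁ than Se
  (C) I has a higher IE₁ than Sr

The general trend: IE₁ increases across a period and decreases down a group.
(A) As (period 4, group 15) vs Se (period 4, group 16): the stated order contradicts the simple trend.
(B) Br (period 4, group 17) vs Se (period 4, group 16): the stated order agrees with the simple trend.
(C) I (period 5, group 17) vs Sr (period 5, group 2): the stated order agrees with the simple trend.
The exception is (A): Se (4p⁴) ionizes more easily than half-filled As (4p³).

(A)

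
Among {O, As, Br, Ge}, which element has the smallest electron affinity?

As

Adding an electron releases more energy for atoms nearer the top right (short of the noble gases).
These span different periods and groups, so the two trends combine.
Ge > As: this pair runs against the simple trend — see the exception note.
O > Ge: relative to Ge, both the across-period and down-group shifts push O's electron affinity up.
Br > O: the two effects oppose for this pair; the across-period effect wins (325 vs 141 kJ/mol).
Note the exception: Ge has a higher electron affinity than As, contrary to the simple trend — adding an electron to As's half-filled 4p³ is unfavourable, so Ge (4p²) has the more exothermic EA.
Tabulated electron affinity (kJ/mol): O 141, Ge 119, As 78, Br 325.
The smallest electron affinity among these belongs to As.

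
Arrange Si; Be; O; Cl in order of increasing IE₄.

Consider each +3 ion: Si³⁺ still has 1 valence electron; Be³⁺ is already 1 electron into the core; O³⁺ still has 3 valence electrons; Cl³⁺ still has 4 valence electrons.
Breaking into a closed-shell core is much more expensive than removing a leftover valence electron — Be has the largest IE_4 here.
Valence configurations: Si³⁺ [Ne]3s¹, O³⁺ [He]2s²2p¹, Cl³⁺ [Ne]3s²3p².
The numbers (kJ/mol): Si 4356, Be 21007, O 7469, Cl 5159.
So the fourth ionization energies run Si < Cl < O < Be.

Si < Cl < O < Be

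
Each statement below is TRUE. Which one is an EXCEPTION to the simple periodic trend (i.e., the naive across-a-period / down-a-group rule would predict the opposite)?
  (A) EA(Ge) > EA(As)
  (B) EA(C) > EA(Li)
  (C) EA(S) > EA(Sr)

(A)

The general trend: electron affinity increases across a period and decreases down a group.
(A) Ge (period 4, group 14) vs As (period 4, group 15): the stated order contradicts the simple trend.
(B) C (period 2, group 14) vs Li (period 2, group 1): the stated order agrees with the simple trend.
(C) S (period 3, group 16) vs Sr (period 5, group 2): the stated order agrees with the simple trend.
The exception is (A): adding an electron to As's half-filled 4p³ is unfavourable, so Ge (4p²) has the more exothermic EA.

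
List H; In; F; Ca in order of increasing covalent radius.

H is in period 1, group 1; F is in period 2, group 17; Ca is in period 4, group 2; In is in period 5, group 13.
Radius decreases left→right (rising Z_eff, same n) and increases top→bottom (higher n).
Neither a single period nor a single group — weigh both effects.
F > H: period and group pull opposite ways; the down-group shift dominates (64 vs 32 pm).
In > F: relative to F, both the across-period and down-group shifts push In's atomic radius up.
Ca > In: period and group pull opposite ways; the across-period shift dominates (171 vs 142 pm).
For reference (pm): H 32, F 64, Ca 171, In 142.
So from smallest to largest: H < F < In < Ca.

H, F, In, Ca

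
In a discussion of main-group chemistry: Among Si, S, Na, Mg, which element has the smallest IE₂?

Mg

IE_2 is the cost of taking one more electron from the +1 cation: Si⁺ still has 3 valence electrons; S⁺ still has 5 valence electrons; Na⁺ is the bare [Ne] core; Mg⁺ still has 1 valence electron.
Core electrons are held far more tightly than valence electrons, so Na tops the IE_2 order.
Valence configurations: Si⁺ [Ne]3s²3p¹, S⁺ [Ne]3s²3p³, Mg⁺ [Ne]3s¹.
Tabulated IE_2 (kJ/mol): Si 1577, S 2252, Na 4562, Mg 1451.
Overall IE_2 order: Mg < Si < S < Na.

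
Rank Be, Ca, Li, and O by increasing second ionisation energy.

Ca < Be < O < Li

Consider each +1 ion: Be⁺ still has 1 valence electron; Ca⁺ still has 1 valence electron; Li⁺ is the bare [He] core; O⁺ still has 5 valence electrons.
Pulling an electron out of a noble-gas core costs far more than removing a remaining valence electron, so Li sits at the high end of IE_2.
Valence configurations: Be⁺ [He]2s¹, Ca⁺ [Ar]4s¹, O⁺ [He]2s²2p³.
Tabulated IE_2 (kJ/mol): Be 1757, Ca 1145, Li 7298, O 3388.
Hence IE_2: Ca < Be < O < Li.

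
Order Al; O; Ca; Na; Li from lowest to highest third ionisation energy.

Al < Ca < O < Na < Li

Consider each +2 ion: Al²⁺ still has 1 valence electron; O²⁺ still has 4 valence electrons; Ca²⁺ is the bare [Ar] core; Na²⁺ is already 1 electron into the core; Li²⁺ is already 1 electron into the core.
Usually core removal costs more than valence removal, but here the competition is close: a tightly held n=2 valence electron can cost more to remove than an n=3 core electron, so the actual values have to decide it.
Valence configurations: Al²⁺ [Ne]3s¹, O²⁺ [He]2s²2p².
Approximate IE_3 values (kJ/mol): Al 2745, O 5300, Ca 4912, Na 6910, Li 11815.
Overall IE_3 order: Al < Ca < O < Na < Li.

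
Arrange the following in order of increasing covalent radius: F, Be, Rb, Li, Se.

F < Be < Se < Li < Rb

Li is in period 2, group 1; Be is in period 2, group 2; F is in period 2, group 17; Se is in period 4, group 16; Rb is in period 5, group 1.
Radius decreases left→right (rising Z_eff, same n) and increases top→bottom (higher n).
Here both period and group differ, so the two effects have to be weighed against each other.
Be > F: both are in period 2; the period trend gives Be the larger value.
Se > Be: period and group pull opposite ways; the down-group shift dominates (116 vs 102 pm).
Li > Se: period and group pull opposite ways; the across-period shift dominates (133 vs 116 pm).
Rb > Li: Rb sits below Li in group 1, so the down-group effect alone puts Rb larger.
Approximate values (pm): Li 133, Be 102, F 64, Se 116, Rb 210.
So from smallest to largest: F < Be < Se < Li < Rb.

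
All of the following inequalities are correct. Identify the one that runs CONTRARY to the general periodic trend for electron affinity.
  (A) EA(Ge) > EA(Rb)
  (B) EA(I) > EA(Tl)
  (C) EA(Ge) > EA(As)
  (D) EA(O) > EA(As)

The general trend: electron affinity increases across a period and decreases down a group.
(A) Ge (period 4, group 14) vs Rb (period 5, group 1): the stated order agrees with the simple trend.
(B) I (period 5, group 17) vs Tl (period 6, group 13): the stated order agrees with the simple trend.
(C) Ge (period 4, group 14) vs As (period 4, group 15): the stated order contradicts the simple trend.
(D) O (period 2, group 16) vs As (period 4, group 15): the stated order agrees with the simple trend.
The exception is (C): adding an electron to As's half-filled 4p³ is unfavourable, so Ge (4p²) has the more exothermic EA.

(C)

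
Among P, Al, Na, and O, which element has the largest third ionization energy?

Na

Consider each +2 ion: P²⁺ still has 3 valence electrons; Al²⁺ still has 1 valence electron; Na²⁺ is already 1 electron into the core; O²⁺ still has 4 valence electrons.
Pulling an electron out of a noble-gas core costs far more than removing a remaining valence electron, so Na sits at the high end of IE_3.
Valence configurations: P²⁺ [Ne]3s²3p¹, Al²⁺ [Ne]3s¹, O²⁺ [He]2s²2p².
The numbers (kJ/mol): P 2914, Al 2745, Na 6910, O 5300.
So the third ionization energies run Al < P < O < Na.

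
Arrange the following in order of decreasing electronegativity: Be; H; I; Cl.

Cl, I, H, Be

H is in period 1, group 1; Be is in period 2, group 2; Cl is in period 3, group 17; I is in period 5, group 17.
Atoms toward the upper right of the periodic table pull bonding electrons most strongly.
These span different periods and groups, so the two trends combine.
H > Be: the two effects oppose for this pair; the down-group effect wins (2.20 vs 1.57).
I > H: period and group pull opposite ways; the across-period shift dominates (2.66 vs 2.20).
Cl > I: they share group 17; the group trend gives Cl the larger value.
Approximate values (Pauling): H 2.20, Be 1.57, Cl 3.16, I 2.66.
So from highest to lowest: Cl > I > H > Be.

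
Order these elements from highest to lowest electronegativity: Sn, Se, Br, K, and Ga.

K is in period 4, group 1; Ga is in period 4, group 13; Se is in period 4, group 16; Br is in period 4, group 17; Sn is in period 5, group 14.
Smaller atoms with higher effective nuclear charge are more electronegative.
These span different periods and groups, so the two trends combine.
Ga > K: Ga lies to the right of K in period 4, so the across-period effect alone puts Ga higher.
Sn > Ga: the two effects oppose for this pair; the across-period effect wins (1.96 vs 1.81).
Se > Sn: both effects reinforce here, so Se is clearly the higher of the two.
Br > Se: Br lies to the right of Se in period 4, so the across-period effect alone puts Br higher.
Approximate values (Pauling): K 0.82, Ga 1.81, Se 2.55, Br 2.96, Sn 1.96.
So from highest to lowest: Br > Se > Sn > Ga > K.

Br > Se > Sn > Ga > K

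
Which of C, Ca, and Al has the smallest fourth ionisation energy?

C

Consider each +3 ion: C³⁺ still has 1 valence electron; Ca³⁺ is already 1 electron into the core; Al³⁺ is the bare [Ne] core.
Core electrons are held far more tightly than valence electrons, so Ca and Al top the IE_4 order.
Approximate IE_4 values (kJ/mol): C 6223, Ca 6491, Al 11577.
So the fourth ionization energies run C < Ca < Al.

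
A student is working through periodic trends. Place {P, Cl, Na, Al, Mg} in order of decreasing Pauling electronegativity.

Cl > P > Al > Mg > Na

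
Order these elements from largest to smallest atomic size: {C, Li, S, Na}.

Li is in period 2, group 1; C is in period 2, group 14; Na is in period 3, group 1; S is in period 3, group 16.
Atomic radius shrinks across a period as nuclear charge pulls the same shell inward, and grows down a group as new shells are added.
Neither a single period nor a single group — weigh both effects.
S > C: period and group pull opposite ways; the down-group shift dominates (103 vs 75 pm).
Li > S: the two effects oppose for this pair; the across-period effect wins (133 vs 103 pm).
Na > Li: Na sits below Li in group 1, so the down-group effect alone puts Na larger.
Approximate values (pm): Li 133, C 75, Na 155, S 103.
So from largest to smallest: Na > Li > S > C.

Na > Li > S > C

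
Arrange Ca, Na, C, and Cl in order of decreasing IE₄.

After 3 electrons have been removed, what remains? Ca³⁺ is already 1 electron into the core; Na³⁺ is already 2 electrons into the core; C³⁺ still has 1 valence electron; Cl³⁺ still has 4 valence electrons.
Breaking into a closed-shell core is much more expensive than removing a leftover valence electron — Ca and Na have the largest IE_4 here.
Valence configurations: C³⁺ [He]2s¹, Cl³⁺ [Ne]3s²3p².
Approximate IE_4 values (kJ/mol): Ca 6491, Na 9543, C 6223, Cl 5159.
Putting it together, IE_4: Cl < C < Ca < Na.

Na > Ca > C > Cl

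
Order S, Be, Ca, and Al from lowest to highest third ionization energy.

After 2 electrons have been removed, what remains? S²⁺ still has 4 valence electrons; Be²⁺ is the bare [He] core; Ca²⁺ is the bare [Ar] core; Al²⁺ still has 1 valence electron.
Breaking into a closed-shell core is much more expensive than removing a leftover valence electron — Ca and Be have the largest IE_3 here.
Valence configurations: S²⁺ [Ne]3s²3p², Al²⁺ [Ne]3s¹.
Approximate IE_3 values (kJ/mol): S 3357, Be 14849, Ca 4912, Al 2745.
Putting it together, IE_3: Al < S < Ca < Be.

Al < S < Ca < Be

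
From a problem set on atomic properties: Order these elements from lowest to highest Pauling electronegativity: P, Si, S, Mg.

Mg is in period 3, group 2; Si is in period 3, group 14; P is in period 3, group 15; S is in period 3, group 16.
EN rises left→right (higher Z_eff, smaller atoms) and falls top→bottom (larger, more shielded atoms).
All lie in period 3, so electronegativity increases left to right.
So from lowest to highest: Mg < Si < P < S.

Mg < Si < P < S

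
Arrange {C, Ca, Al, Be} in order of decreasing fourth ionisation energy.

Be, Al, Ca, C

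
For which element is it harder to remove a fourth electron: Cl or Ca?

IE_4 is the cost of taking one more electron from the +3 cation: Cl³⁺ still has 4 valence electrons; Ca³⁺ is already 1 electron into the core.
Pulling an electron out of a noble-gas core costs far more than removing a remaining valence electron, so Ca sits at the high end of IE_4.
Tabulated IE_4 (kJ/mol): Cl 5159, Ca 6491.
So the fourth ionization energies run Cl < Ca.

Ca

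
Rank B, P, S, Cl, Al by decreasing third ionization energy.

IE_3 is the cost of taking one more electron from the +2 cation: B²⁺ still has 1 valence electron; P²⁺ still has 3 valence electrons; S²⁺ still has 4 valence electrons; Cl²⁺ still has 5 valence electrons; Al²⁺ still has 1 valence electron.
All are still removing valence electrons, so compare the +2 ions as you would atoms: IE_3 generally rises across a period (higher Z_eff) and falls down a group (larger shell), subject to the usual subshell exceptions.
Valence configurations: B²⁺ [He]2s¹, P²⁺ [Ne]3s²3p¹, S²⁺ [Ne]3s²3p², Cl²⁺ [Ne]3s²3p³, Al²⁺ [Ne]3s¹.
The numbers (kJ/mol): B 3660, P 2914, S 3357, Cl 3822, Al 2745.
Hence IE_3: Al < P < S < B < Cl.

Cl > B > S > P > Al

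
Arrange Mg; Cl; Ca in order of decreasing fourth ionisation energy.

Mg, Ca, Cl

After 3 electrons have been removed, what remains? Mg³⁺ is already 1 electron into the core; Cl³⁺ still has 4 valence electrons; Ca³⁺ is already 1 electron into the core.
Core electrons are held far more tightly than valence electrons, so Ca and Mg top the IE_4 order.
Approximate IE_4 values (kJ/mol): Mg 10543, Cl 5159, Ca 6491.
Hence IE_4: Cl < Ca < Mg.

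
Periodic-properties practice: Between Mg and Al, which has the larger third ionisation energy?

After 2 electrons have been removed, what remains? Mg²⁺ is the bare [Ne] core; Al²⁺ still has 1 valence electron.
Breaking into a closed-shell core is much more expensive than removing a leftover valence electron — Mg has the largest IE_3 here.
The numbers (kJ/mol): Mg 7733, Al 2745.
Overall IE_3 order: Al < Mg.

Mg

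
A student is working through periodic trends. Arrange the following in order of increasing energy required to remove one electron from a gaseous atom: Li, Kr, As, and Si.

Li is in period 2, group 1; Si is in period 3, group 14; As is in period 4, group 15; Kr is in period 4, group 18.
Across a period the outer electron is held more tightly (higher IE₁); down a group it sits in a higher shell, more shielded, and comes off more easily.
These span different periods and groups, so the two trends combine.
Si > Li: the two effects oppose for this pair; the across-period effect wins (786 vs 520 kJ/mol).
As > Si: the two effects oppose for this pair; the across-period effect wins (947 vs 786 kJ/mol).
Kr > As: Kr lies to the right of As in period 4, so the across-period effect alone puts Kr higher.
Approximate values (kJ/mol): Li 520, Si 786, As 947, Kr 1351.
So from lowest to highest: Li < Si < As < Kr.

Li < Si < As < Kr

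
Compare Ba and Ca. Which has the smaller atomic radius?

Ca

Across a period the added protons contract the valence shell; down a group each new principal shell makes the atom larger.
All are in group 2, so atomic radius increases down the group.
So Ca has the smaller atomic radius (Ca < Ba).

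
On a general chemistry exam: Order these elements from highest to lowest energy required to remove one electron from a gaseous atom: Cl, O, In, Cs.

O is in period 2, group 16; Cl is in period 3, group 17; In is in period 5, group 13; Cs is in period 6, group 1.
Across a period the outer electron is held more tightly (higher IE₁); down a group it sits in a higher shell, more shielded, and comes off more easily.
These span different periods and groups, so the two trends combine.
In > Cs: relative to Cs, both the across-period and down-group shifts push In's first ionization energy up.
Cl > In: both effects reinforce here, so Cl is clearly the higher of the two.
O > Cl: the two effects oppose for this pair; the down-group effect wins (1314 vs 1251 kJ/mol).
For reference (kJ/mol): O 1314, Cl 1251, In 558, Cs 376.
So from highest to lowest: O > Cl > In > Cs.

O, Cl, In, Cs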